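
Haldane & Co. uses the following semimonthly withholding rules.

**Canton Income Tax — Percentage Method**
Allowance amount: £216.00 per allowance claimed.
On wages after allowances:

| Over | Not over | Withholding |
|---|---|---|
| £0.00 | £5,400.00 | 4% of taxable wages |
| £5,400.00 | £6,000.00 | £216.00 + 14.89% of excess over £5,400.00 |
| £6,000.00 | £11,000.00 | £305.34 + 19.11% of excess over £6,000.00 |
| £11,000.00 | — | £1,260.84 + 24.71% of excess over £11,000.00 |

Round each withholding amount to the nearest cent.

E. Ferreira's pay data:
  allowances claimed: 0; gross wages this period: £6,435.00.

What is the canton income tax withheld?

Canton Income Tax: taxable = £6,435.00
  £305.34 + 19.11% × (£6,435.00 − £6,000.00) = £305.34 + 19.11% × £435.00 = £388.47

£388.47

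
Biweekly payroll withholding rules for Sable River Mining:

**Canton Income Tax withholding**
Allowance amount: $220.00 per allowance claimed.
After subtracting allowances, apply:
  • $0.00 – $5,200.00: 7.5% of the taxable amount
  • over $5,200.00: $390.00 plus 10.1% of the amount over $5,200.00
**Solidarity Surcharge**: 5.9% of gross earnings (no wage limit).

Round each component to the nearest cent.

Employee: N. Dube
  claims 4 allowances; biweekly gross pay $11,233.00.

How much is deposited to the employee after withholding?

$9,659.80

Canton Income Tax: taxable = $11,233.00 − 4×$220.00 = $10,353.00
  $390.00 + 10.1% × ($10,353.00 − $5,200.00) = $390.00 + 10.1% × $5,153.00 = $910.45
Solidarity Surcharge: 5.9% × $11,233.00 = $662.75
Total withheld: $910.45 + $662.75 = $1,573.20
Net pay: $11,233.00 − $1,573.20 = $9,659.80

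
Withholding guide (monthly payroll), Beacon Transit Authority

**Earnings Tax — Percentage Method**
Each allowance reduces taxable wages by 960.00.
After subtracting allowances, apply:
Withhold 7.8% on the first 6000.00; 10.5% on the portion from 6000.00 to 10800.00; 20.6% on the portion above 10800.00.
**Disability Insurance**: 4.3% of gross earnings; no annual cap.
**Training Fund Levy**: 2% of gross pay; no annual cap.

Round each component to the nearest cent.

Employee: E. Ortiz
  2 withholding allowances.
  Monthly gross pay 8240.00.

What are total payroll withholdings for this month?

Earnings Tax: taxable = 8240.00 − 2×960.00 = 6320.00
  468.00 + 10.5% × (6320.00 − 6000.00) = 468.00 + 10.5% × 320.00 = 501.60
Disability Insurance: 4.3% × 8240.00 = 354.32
Training Fund Levy: 2% × 8240.00 = 164.80
Total: 501.60 + 354.32 + 164.80 = 1020.72

1020.72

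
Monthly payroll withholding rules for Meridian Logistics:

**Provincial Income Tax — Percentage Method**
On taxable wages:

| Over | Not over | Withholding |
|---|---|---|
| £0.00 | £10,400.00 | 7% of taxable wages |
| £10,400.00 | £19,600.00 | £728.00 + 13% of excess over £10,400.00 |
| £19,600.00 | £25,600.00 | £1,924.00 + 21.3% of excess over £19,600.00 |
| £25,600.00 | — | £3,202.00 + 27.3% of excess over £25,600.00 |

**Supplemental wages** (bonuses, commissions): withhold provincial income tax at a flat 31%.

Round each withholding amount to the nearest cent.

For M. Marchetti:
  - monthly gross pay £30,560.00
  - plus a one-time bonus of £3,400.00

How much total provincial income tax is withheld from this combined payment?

Provincial Income Tax: taxable = £30,560.00
  £3,202.00 + 27.3% × (£30,560.00 − £25,600.00) = £3,202.00 + 27.3% × £4,960.00 = £4,556.08
Supplemental (31% flat on bonus): 31% × £3,400.00 = £1,054.00
Total provincial income tax: £4,556.08 + £1,054.00 = £5,610.08

£5,610.08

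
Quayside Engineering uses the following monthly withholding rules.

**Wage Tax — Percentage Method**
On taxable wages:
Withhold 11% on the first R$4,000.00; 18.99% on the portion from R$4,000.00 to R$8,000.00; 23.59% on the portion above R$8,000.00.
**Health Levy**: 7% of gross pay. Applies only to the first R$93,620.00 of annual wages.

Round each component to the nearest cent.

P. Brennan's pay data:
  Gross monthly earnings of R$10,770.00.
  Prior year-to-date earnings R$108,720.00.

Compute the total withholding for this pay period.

R$1,853.04

Wage Tax: taxable = R$10,770.00
  R$1,199.60 + 23.59% × (R$10,770.00 − R$8,000.00) = R$1,199.60 + 23.59% × R$2,770.00 = R$1,853.04
Health Levy: YTD R$108,720.00 ≥ cap R$93,620.00 → R$0.00
Total: R$1,853.04 + R$0.00 = R$1,853.04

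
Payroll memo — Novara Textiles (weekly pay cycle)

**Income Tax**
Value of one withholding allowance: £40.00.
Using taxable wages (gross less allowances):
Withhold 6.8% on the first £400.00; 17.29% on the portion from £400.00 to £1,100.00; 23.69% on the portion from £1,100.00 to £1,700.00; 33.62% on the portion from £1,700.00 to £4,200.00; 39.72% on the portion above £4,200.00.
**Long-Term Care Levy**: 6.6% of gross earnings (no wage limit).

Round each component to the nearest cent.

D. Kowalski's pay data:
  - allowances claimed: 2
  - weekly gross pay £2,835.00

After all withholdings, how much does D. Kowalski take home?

£2,002.83

Income Tax: taxable = £2,835.00 − 2×£40.00 = £2,755.00
  £290.37 + 33.62% × (£2,755.00 − £1,700.00) = £290.37 + 33.62% × £1,055.00 = £645.06
Long-Term Care Levy: 6.6% × £2,835.00 = £187.11
Total withheld: £645.06 + £187.11 = £832.17
Net pay: £2,835.00 − £832.17 = £2,002.83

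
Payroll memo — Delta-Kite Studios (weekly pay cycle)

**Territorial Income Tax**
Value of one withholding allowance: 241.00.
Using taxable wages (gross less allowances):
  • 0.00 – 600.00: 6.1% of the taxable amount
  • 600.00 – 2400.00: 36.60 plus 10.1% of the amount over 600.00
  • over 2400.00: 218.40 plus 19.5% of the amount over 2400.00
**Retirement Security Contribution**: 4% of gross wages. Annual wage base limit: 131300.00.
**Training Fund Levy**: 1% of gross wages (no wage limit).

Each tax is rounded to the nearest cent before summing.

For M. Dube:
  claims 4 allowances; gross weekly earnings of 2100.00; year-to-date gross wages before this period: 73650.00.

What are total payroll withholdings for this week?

195.74

Territorial Income Tax: taxable = 2100.00 − 4×241.00 = 1136.00
  36.60 + 10.1% × (1136.00 − 600.00) = 36.60 + 10.1% × 536.00 = 90.74
Retirement Security Contribution: 4% × 2100.00 = 84.00
Training Fund Levy: 1% × 2100.00 = 21.00
Total: 90.74 + 84.00 + 21.00 = 195.74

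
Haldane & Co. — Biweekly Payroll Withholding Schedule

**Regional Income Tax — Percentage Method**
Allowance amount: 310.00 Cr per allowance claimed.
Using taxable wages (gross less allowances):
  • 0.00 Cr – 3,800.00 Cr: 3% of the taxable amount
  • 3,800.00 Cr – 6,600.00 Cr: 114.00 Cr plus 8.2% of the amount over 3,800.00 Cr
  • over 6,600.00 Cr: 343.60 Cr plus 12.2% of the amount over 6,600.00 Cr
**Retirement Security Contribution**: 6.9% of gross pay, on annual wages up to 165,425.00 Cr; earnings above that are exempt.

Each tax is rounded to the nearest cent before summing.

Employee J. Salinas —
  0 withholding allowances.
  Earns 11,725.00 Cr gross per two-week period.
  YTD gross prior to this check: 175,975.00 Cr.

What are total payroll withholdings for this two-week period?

Regional Income Tax: taxable = 11,725.00 Cr
  343.60 Cr + 12.2% × (11,725.00 Cr − 6,600.00 Cr) = 343.60 Cr + 12.2% × 5,125.00 Cr = 968.85 Cr
Retirement Security Contribution: YTD 175,975.00 Cr ≥ cap 165,425.00 Cr → 0.00 Cr
Total: 968.85 Cr + 0.00 Cr = 968.85 Cr

968.85 Cr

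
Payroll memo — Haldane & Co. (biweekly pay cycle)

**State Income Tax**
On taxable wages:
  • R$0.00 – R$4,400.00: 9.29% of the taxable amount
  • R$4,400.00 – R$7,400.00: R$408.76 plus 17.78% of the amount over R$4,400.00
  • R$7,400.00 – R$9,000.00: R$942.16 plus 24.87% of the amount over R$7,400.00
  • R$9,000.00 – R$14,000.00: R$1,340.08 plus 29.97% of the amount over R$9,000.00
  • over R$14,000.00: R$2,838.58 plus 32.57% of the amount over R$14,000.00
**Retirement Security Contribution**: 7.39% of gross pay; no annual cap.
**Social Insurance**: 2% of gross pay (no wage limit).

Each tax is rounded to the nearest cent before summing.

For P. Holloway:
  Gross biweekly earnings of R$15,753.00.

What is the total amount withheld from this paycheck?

State Income Tax: taxable = R$15,753.00
  R$2,838.58 + 32.57% × (R$15,753.00 − R$14,000.00) = R$2,838.58 + 32.57% × R$1,753.00 = R$3,409.53
Retirement Security Contribution: 7.39% × R$15,753.00 = R$1,164.15
Social Insurance: 2% × R$15,753.00 = R$315.06
Total: R$3,409.53 + R$1,164.15 + R$315.06 = R$4,888.74

R$4,888.74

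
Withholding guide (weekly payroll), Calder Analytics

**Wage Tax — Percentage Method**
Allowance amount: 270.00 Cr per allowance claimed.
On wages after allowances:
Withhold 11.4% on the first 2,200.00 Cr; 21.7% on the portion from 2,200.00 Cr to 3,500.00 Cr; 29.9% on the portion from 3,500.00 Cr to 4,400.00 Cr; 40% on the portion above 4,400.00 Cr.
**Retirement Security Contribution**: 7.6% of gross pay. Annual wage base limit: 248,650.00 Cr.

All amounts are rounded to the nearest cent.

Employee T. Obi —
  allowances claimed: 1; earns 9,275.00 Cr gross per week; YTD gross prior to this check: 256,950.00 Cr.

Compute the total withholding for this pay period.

2,644.00 Cr

Wage Tax: taxable = 9,275.00 Cr − 1×270.00 Cr = 9,005.00 Cr
  802.00 Cr + 40% × (9,005.00 Cr − 4,400.00 Cr) = 802.00 Cr + 40% × 4,605.00 Cr = 2,644.00 Cr
Retirement Security Contribution: YTD 256,950.00 Cr ≥ cap 248,650.00 Cr → 0.00 Cr
Total: 2,644.00 Cr + 0.00 Cr = 2,644.00 Cr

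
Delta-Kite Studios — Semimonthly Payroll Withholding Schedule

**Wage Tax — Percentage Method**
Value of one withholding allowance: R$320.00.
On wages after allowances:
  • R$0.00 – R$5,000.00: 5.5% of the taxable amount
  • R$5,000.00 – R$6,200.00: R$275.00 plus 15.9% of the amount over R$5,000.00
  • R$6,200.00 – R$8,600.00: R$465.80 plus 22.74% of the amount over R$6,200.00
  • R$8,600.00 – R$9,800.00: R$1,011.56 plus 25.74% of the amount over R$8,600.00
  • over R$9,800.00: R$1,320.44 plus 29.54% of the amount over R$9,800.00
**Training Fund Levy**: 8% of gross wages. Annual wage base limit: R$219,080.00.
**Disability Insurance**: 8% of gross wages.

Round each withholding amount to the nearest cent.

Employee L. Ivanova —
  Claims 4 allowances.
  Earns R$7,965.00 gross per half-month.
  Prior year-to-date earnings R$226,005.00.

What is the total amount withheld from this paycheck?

R$1,213.29

Wage Tax: taxable = R$7,965.00 − 4×R$320.00 = R$6,685.00
  R$465.80 + 22.74% × (R$6,685.00 − R$6,200.00) = R$465.80 + 22.74% × R$485.00 = R$576.09
Training Fund Levy: YTD R$226,005.00 ≥ cap R$219,080.00 → R$0.00
Disability Insurance: 8% × R$7,965.00 = R$637.20
Total: R$576.09 + R$0.00 + R$637.20 = R$1,213.29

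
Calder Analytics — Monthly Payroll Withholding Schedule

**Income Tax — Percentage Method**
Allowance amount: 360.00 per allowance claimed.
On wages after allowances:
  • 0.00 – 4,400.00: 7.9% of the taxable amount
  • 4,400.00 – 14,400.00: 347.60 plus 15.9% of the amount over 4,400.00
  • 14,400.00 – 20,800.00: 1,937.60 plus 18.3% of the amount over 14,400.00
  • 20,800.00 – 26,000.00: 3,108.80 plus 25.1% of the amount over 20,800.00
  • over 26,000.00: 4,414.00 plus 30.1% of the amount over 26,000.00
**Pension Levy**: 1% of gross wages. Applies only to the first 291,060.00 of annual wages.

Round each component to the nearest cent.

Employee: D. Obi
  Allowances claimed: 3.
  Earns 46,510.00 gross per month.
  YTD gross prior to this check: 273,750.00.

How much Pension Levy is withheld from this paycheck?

173.10

Pension Levy: cap 291,060.00 − YTD 273,750.00 = 17,310.00 subject; 1% × 17,310.00 = 173.10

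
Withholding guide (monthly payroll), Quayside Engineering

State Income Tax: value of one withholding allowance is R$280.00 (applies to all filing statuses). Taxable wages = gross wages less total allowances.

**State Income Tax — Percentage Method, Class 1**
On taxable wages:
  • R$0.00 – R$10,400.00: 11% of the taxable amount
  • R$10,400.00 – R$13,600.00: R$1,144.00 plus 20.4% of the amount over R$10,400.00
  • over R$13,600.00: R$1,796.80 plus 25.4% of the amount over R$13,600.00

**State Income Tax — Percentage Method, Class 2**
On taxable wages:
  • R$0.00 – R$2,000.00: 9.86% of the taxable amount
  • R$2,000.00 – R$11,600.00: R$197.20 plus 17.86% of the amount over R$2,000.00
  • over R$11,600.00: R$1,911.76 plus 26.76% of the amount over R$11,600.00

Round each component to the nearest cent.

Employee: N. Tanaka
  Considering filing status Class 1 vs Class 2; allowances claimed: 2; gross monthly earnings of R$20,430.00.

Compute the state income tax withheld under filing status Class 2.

R$4,124.81

State Income Tax (Class 2): taxable = R$20,430.00 − 2×R$280.00 = R$19,870.00
  R$1,911.76 + 26.76% × (R$19,870.00 − R$11,600.00) = R$1,911.76 + 26.76% × R$8,270.00 = R$4,124.81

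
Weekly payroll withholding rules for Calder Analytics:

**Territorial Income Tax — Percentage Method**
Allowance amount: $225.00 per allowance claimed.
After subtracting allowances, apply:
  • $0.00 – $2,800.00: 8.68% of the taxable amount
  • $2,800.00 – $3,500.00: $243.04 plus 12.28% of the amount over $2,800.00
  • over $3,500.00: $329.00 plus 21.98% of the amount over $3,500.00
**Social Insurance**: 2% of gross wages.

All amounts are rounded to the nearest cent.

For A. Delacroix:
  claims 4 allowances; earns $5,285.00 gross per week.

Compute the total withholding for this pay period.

Territorial Income Tax: taxable = $5,285.00 − 4×$225.00 = $4,385.00
  $329.00 + 21.98% × ($4,385.00 − $3,500.00) = $329.00 + 21.98% × $885.00 = $523.52
Social Insurance: 2% × $5,285.00 = $105.70
Total: $523.52 + $105.70 = $629.22

$629.22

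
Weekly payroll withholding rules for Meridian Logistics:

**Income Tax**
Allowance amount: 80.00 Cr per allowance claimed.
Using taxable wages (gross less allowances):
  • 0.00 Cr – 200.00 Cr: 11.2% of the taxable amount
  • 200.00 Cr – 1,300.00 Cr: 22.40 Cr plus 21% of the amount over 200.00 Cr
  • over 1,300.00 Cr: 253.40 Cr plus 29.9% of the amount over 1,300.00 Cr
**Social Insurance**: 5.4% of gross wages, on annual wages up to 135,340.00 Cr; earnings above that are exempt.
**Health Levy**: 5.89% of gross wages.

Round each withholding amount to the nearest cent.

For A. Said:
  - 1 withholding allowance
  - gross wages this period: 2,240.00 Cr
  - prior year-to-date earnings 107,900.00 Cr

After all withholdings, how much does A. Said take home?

1,476.56 Cr

Income Tax: taxable = 2,240.00 Cr − 1×80.00 Cr = 2,160.00 Cr
  253.40 Cr + 29.9% × (2,160.00 Cr − 1,300.00 Cr) = 253.40 Cr + 29.9% × 860.00 Cr = 510.54 Cr
Social Insurance: 5.4% × 2,240.00 Cr = 120.96 Cr
Health Levy: 5.89% × 2,240.00 Cr = 131.94 Cr
Total withheld: 510.54 Cr + 120.96 Cr + 131.94 Cr = 763.44 Cr
Net pay: 2,240.00 Cr − 763.44 Cr = 1,476.56 Cr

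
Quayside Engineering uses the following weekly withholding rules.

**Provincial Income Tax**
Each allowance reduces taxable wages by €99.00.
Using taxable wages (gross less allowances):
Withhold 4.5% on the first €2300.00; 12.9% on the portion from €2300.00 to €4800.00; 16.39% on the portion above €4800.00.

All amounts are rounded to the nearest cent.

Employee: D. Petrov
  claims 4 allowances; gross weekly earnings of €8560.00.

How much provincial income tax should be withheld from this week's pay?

Provincial Income Tax: taxable = €8560.00 − 4×€99.00 = €8164.00
  €426.00 + 16.39% × (€8164.00 − €4800.00) = €426.00 + 16.39% × €3364.00 = €977.36

€977.36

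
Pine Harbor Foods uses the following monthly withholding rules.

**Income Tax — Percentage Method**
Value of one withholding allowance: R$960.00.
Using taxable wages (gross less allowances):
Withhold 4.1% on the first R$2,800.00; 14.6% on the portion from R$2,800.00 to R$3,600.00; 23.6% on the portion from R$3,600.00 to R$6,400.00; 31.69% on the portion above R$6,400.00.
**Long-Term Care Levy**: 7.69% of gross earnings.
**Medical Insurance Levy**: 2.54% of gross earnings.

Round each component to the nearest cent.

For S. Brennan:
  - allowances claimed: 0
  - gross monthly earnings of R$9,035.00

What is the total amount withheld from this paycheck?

Income Tax: taxable = R$9,035.00
  R$892.40 + 31.69% × (R$9,035.00 − R$6,400.00) = R$892.40 + 31.69% × R$2,635.00 = R$1,727.43
Long-Term Care Levy: 7.69% × R$9,035.00 = R$694.79
Medical Insurance Levy: 2.54% × R$9,035.00 = R$229.49
Total: R$1,727.43 + R$694.79 + R$229.49 = R$2,651.71

R$2,651.71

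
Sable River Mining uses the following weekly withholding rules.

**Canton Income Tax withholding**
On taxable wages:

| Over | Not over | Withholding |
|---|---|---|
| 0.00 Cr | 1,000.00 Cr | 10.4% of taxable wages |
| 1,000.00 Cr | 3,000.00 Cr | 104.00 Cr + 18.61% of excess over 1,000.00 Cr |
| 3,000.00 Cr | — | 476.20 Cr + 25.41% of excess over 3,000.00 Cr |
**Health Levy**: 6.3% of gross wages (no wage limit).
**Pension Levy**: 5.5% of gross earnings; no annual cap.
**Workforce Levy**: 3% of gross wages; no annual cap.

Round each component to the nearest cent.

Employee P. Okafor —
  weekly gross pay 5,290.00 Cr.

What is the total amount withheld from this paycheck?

Canton Income Tax: taxable = 5,290.00 Cr
  476.20 Cr + 25.41% × (5,290.00 Cr − 3,000.00 Cr) = 476.20 Cr + 25.41% × 2,290.00 Cr = 1,058.09 Cr
Health Levy: 6.3% × 5,290.00 Cr = 333.27 Cr
Pension Levy: 5.5% × 5,290.00 Cr = 290.95 Cr
Workforce Levy: 3% × 5,290.00 Cr = 158.70 Cr
Total: 1,058.09 Cr + 333.27 Cr + 290.95 Cr + 158.70 Cr = 1,841.01 Cr

1,841.01 Cr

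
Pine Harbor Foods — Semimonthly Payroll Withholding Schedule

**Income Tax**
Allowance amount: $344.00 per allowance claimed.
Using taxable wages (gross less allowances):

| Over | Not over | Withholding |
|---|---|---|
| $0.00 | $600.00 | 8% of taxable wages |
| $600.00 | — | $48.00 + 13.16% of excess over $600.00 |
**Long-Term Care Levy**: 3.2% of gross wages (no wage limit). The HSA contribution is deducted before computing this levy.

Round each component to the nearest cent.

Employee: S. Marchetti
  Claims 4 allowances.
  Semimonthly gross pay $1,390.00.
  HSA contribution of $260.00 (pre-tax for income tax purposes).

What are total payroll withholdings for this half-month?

$36.16

Income Tax: taxable = $1,390.00 − $260.00 − 4×$344.00 = $-246.00
  Taxable ≤ 0 → $0.00
Long-Term Care Levy: 3.2% × $1,130.00 = $36.16
Total: $0.00 + $36.16 = $36.16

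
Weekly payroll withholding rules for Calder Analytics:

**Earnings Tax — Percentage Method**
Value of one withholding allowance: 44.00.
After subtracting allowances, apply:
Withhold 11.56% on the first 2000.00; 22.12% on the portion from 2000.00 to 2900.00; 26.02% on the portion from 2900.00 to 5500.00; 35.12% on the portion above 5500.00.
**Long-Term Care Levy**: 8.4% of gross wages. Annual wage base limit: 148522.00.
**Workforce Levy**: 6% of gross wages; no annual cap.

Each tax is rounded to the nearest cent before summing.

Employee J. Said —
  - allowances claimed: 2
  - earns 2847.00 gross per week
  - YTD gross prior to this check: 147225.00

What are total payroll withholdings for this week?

678.86

Earnings Tax: taxable = 2847.00 − 2×44.00 = 2759.00
  231.20 + 22.12% × (2759.00 − 2000.00) = 231.20 + 22.12% × 759.00 = 399.09
Long-Term Care Levy: cap 148522.00 − YTD 147225.00 = 1297.00 subject; 8.4% × 1297.00 = 108.95
Workforce Levy: 6% × 2847.00 = 170.82
Total: 399.09 + 108.95 + 170.82 = 678.86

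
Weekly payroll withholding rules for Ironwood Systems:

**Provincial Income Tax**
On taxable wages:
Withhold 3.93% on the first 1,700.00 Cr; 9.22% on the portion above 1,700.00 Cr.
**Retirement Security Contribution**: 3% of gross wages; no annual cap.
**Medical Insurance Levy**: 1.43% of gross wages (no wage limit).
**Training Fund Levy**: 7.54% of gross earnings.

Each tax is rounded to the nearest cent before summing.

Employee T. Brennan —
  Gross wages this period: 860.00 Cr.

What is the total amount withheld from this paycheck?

Provincial Income Tax: taxable = 860.00 Cr
  3.93% × 860.00 Cr = 33.80 Cr
Retirement Security Contribution: 3% × 860.00 Cr = 25.80 Cr
Medical Insurance Levy: 1.43% × 860.00 Cr = 12.30 Cr
Training Fund Levy: 7.54% × 860.00 Cr = 64.84 Cr
Total: 33.80 Cr + 25.80 Cr + 12.30 Cr + 64.84 Cr = 136.74 Cr

136.74 Cr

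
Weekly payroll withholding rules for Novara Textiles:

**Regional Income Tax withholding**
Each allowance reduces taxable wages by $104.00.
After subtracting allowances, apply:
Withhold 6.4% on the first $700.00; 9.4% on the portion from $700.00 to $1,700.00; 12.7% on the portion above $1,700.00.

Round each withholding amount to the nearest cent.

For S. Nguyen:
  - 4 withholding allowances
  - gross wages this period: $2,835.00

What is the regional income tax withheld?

Regional Income Tax: taxable = $2,835.00 − 4×$104.00 = $2,419.00
  $138.80 + 12.7% × ($2,419.00 − $1,700.00) = $138.80 + 12.7% × $719.00 = $230.11

$230.11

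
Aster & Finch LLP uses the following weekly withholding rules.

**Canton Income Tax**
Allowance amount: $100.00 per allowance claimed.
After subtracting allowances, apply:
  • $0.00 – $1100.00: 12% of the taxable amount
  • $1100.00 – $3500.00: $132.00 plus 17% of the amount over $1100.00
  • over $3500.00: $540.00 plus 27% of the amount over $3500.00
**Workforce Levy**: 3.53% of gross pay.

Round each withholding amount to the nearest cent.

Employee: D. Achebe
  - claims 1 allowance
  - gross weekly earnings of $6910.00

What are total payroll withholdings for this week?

$1677.62

Canton Income Tax: taxable = $6910.00 − 1×$100.00 = $6810.00
  $540.00 + 27% × ($6810.00 − $3500.00) = $540.00 + 27% × $3310.00 = $1433.70
Workforce Levy: 3.53% × $6910.00 = $243.92
Total: $1433.70 + $243.92 = $1677.62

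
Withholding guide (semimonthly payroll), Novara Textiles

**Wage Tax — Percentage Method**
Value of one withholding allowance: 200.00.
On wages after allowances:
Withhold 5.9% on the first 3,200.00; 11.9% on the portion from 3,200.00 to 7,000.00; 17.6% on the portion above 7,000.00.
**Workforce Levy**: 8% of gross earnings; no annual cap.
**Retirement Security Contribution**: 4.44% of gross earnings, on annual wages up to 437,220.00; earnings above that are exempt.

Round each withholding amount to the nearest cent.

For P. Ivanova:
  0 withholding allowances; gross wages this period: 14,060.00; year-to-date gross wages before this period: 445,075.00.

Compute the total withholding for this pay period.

Wage Tax: taxable = 14,060.00
  641.00 + 17.6% × (14,060.00 − 7,000.00) = 641.00 + 17.6% × 7,060.00 = 1,883.56
Workforce Levy: 8% × 14,060.00 = 1,124.80
Retirement Security Contribution: YTD 445,075.00 ≥ cap 437,220.00 → 0.00
Total: 1,883.56 + 1,124.80 + 0.00 = 3,008.36

3,008.36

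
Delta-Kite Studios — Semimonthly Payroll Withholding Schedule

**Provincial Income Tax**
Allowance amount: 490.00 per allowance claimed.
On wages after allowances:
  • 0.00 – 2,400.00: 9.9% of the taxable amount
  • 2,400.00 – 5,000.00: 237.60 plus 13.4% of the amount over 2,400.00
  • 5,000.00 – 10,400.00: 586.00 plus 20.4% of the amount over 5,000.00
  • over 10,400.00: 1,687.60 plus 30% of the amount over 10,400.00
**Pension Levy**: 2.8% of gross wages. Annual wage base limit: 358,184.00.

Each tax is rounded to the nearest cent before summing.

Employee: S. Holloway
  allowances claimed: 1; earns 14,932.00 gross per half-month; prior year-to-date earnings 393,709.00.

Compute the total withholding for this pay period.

2,900.20

Provincial Income Tax: taxable = 14,932.00 − 1×490.00 = 14,442.00
  1,687.60 + 30% × (14,442.00 − 10,400.00) = 1,687.60 + 30% × 4,042.00 = 2,900.20
Pension Levy: YTD 393,709.00 ≥ cap 358,184.00 → 0.00
Total: 2,900.20 + 0.00 = 2,900.20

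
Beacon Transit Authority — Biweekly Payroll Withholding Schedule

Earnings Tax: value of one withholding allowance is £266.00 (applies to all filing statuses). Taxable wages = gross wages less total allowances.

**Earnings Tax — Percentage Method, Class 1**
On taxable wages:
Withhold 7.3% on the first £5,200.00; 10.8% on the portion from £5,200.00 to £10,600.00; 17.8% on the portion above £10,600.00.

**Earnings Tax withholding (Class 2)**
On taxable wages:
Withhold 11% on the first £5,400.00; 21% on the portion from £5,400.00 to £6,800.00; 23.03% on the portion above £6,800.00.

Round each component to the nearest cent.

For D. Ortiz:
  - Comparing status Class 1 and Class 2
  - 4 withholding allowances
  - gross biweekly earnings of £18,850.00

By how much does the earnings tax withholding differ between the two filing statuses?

£1,176.17

Earnings Tax (Class 1): taxable = £18,850.00 − 4×£266.00 = £17,786.00
  £962.80 + 17.8% × (£17,786.00 − £10,600.00) = £962.80 + 17.8% × £7,186.00 = £2,241.91
Earnings Tax (Class 2): taxable = £18,850.00 − 4×£266.00 = £17,786.00
  £888.00 + 23.03% × (£17,786.00 − £6,800.00) = £888.00 + 23.03% × £10,986.00 = £3,418.08
Difference: |£2,241.91 − £3,418.08| = £1,176.17 (higher under Class 2)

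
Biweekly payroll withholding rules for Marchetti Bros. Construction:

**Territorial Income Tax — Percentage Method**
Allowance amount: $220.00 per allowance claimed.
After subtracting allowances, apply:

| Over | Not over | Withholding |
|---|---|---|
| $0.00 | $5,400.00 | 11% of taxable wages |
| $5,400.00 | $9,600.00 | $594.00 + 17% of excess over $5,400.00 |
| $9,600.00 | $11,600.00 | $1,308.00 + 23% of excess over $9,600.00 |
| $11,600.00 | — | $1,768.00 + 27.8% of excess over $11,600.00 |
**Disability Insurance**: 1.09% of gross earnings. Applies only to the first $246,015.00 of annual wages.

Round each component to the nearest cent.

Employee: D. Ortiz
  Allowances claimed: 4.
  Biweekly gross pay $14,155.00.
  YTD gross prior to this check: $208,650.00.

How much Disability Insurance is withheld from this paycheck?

$154.29

Disability Insurance: 1.09% × $14,155.00 = $154.29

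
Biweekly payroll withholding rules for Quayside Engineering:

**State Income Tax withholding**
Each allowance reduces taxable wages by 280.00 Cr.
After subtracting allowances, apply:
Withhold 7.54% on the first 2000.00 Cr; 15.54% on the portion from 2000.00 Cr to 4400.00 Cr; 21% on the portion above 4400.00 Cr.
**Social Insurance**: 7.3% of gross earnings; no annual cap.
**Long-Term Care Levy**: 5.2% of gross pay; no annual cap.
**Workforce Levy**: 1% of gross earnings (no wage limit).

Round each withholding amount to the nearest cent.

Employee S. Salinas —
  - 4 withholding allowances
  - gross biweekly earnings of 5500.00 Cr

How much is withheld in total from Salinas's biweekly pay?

1263.15 Cr

State Income Tax: taxable = 5500.00 Cr − 4×280.00 Cr = 4380.00 Cr
  150.80 Cr + 15.54% × (4380.00 Cr − 2000.00 Cr) = 150.80 Cr + 15.54% × 2380.00 Cr = 520.65 Cr
Social Insurance: 7.3% × 5500.00 Cr = 401.50 Cr
Long-Term Care Levy: 5.2% × 5500.00 Cr = 286.00 Cr
Workforce Levy: 1% × 5500.00 Cr = 55.00 Cr
Total: 520.65 Cr + 401.50 Cr + 286.00 Cr + 55.00 Cr = 1263.15 Cr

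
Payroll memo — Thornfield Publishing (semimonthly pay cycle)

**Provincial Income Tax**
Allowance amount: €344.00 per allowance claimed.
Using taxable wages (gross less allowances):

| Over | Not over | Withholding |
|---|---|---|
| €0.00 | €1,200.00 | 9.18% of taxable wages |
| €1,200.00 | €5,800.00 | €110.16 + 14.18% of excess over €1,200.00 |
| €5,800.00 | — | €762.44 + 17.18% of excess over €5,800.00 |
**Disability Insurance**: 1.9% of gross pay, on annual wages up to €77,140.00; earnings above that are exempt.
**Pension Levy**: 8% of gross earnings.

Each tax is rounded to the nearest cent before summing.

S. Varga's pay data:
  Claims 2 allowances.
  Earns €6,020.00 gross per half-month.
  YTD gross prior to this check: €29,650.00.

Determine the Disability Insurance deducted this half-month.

€114.38

Disability Insurance: 1.9% × €6,020.00 = €114.38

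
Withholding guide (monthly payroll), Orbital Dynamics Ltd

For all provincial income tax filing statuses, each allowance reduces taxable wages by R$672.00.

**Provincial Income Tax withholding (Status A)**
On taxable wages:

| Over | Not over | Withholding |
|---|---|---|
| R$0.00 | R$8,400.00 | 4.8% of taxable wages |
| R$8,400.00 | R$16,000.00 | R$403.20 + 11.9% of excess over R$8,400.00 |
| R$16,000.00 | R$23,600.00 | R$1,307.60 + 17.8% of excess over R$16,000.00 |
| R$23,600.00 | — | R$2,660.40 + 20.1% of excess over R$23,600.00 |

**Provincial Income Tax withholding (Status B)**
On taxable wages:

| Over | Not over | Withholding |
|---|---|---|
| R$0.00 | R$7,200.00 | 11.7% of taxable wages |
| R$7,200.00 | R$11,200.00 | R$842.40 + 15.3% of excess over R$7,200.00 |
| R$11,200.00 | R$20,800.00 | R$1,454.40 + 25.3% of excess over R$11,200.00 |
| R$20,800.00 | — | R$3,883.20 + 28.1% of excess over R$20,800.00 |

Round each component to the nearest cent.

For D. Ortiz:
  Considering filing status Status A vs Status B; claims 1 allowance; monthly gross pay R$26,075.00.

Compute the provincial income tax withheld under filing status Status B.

R$5,176.64

Provincial Income Tax (Status B): taxable = R$26,075.00 − 1×R$672.00 = R$25,403.00
  R$3,883.20 + 28.1% × (R$25,403.00 − R$20,800.00) = R$3,883.20 + 28.1% × R$4,603.00 = R$5,176.64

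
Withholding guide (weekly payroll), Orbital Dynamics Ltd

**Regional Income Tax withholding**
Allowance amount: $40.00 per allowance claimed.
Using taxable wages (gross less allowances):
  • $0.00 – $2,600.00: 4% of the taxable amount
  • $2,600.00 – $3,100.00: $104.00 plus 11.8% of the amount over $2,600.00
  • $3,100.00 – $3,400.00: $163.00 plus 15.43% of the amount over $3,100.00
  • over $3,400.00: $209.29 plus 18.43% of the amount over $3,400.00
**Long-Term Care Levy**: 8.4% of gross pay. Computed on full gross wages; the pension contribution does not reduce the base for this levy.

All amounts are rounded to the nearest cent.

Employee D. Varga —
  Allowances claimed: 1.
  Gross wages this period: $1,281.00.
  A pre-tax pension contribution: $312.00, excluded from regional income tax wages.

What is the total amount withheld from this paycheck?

$144.76

Regional Income Tax: taxable = $1,281.00 − $312.00 − 1×$40.00 = $929.00
  4% × $929.00 = $37.16
Long-Term Care Levy: 8.4% × $1,281.00 = $107.60
Total: $37.16 + $107.60 = $144.76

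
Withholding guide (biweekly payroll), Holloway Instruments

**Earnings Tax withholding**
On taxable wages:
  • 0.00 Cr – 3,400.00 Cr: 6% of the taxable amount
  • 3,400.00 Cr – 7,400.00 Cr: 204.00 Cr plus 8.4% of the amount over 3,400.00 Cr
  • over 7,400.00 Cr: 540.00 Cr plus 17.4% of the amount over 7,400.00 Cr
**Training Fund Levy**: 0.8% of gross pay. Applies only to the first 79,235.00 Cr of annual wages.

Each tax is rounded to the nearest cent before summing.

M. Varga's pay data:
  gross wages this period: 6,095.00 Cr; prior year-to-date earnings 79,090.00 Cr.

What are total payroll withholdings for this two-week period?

Earnings Tax: taxable = 6,095.00 Cr
  204.00 Cr + 8.4% × (6,095.00 Cr − 3,400.00 Cr) = 204.00 Cr + 8.4% × 2,695.00 Cr = 430.38 Cr
Training Fund Levy: cap 79,235.00 Cr − YTD 79,090.00 Cr = 145.00 Cr subject; 0.8% × 145.00 Cr = 1.16 Cr
Total: 430.38 Cr + 1.16 Cr = 431.54 Cr

431.54 Cr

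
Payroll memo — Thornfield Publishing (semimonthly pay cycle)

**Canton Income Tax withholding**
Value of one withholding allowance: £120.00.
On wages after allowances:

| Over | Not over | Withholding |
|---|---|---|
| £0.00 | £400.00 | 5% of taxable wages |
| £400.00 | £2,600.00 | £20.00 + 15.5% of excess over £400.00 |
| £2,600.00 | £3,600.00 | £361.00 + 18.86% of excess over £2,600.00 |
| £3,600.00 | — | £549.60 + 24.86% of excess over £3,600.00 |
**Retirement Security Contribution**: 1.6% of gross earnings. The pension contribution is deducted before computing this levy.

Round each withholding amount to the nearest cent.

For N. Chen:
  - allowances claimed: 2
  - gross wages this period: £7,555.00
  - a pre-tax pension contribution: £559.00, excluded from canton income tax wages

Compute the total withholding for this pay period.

Canton Income Tax: taxable = £7,555.00 − £559.00 − 2×£120.00 = £6,756.00
  £549.60 + 24.86% × (£6,756.00 − £3,600.00) = £549.60 + 24.86% × £3,156.00 = £1,334.18
Retirement Security Contribution: 1.6% × £6,996.00 = £111.94
Total: £1,334.18 + £111.94 = £1,446.12

£1,446.12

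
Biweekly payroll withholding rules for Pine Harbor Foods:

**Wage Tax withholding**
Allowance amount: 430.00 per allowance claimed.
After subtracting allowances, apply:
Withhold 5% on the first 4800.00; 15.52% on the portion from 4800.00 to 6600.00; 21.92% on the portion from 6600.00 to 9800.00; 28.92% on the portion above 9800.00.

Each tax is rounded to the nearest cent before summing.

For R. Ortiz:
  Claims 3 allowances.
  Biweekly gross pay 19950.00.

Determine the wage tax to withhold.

3783.11

Wage Tax: taxable = 19950.00 − 3×430.00 = 18660.00
  1220.80 + 28.92% × (18660.00 − 9800.00) = 1220.80 + 28.92% × 8860.00 = 3783.11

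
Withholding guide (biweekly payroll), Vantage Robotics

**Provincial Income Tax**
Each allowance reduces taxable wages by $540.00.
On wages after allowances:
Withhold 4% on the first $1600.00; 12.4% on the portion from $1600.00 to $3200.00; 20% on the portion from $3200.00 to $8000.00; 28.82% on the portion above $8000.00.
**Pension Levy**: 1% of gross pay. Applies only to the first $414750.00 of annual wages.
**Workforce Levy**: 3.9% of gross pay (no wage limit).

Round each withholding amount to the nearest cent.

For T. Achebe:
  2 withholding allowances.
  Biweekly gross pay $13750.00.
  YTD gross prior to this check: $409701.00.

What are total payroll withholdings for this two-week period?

Provincial Income Tax: taxable = $13750.00 − 2×$540.00 = $12670.00
  $1222.40 + 28.82% × ($12670.00 − $8000.00) = $1222.40 + 28.82% × $4670.00 = $2568.29
Pension Levy: cap $414750.00 − YTD $409701.00 = $5049.00 subject; 1% × $5049.00 = $50.49
Workforce Levy: 3.9% × $13750.00 = $536.25
Total: $2568.29 + $50.49 + $536.25 = $3155.03

$3155.03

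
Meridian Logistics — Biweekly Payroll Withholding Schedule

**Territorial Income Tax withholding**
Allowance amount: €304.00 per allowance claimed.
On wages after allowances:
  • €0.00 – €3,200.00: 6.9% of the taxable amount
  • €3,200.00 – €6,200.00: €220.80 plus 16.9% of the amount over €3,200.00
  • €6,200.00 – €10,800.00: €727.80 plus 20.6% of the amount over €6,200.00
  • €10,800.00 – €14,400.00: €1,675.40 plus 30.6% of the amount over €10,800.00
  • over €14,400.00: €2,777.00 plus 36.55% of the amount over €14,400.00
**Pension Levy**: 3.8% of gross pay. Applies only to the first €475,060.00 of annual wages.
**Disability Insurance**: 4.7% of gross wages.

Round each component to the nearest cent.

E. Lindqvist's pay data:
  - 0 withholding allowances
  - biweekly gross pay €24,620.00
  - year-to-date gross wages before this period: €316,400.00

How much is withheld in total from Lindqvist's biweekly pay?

€8,605.11

Territorial Income Tax: taxable = €24,620.00
  €2,777.00 + 36.55% × (€24,620.00 − €14,400.00) = €2,777.00 + 36.55% × €10,220.00 = €6,512.41
Pension Levy: 3.8% × €24,620.00 = €935.56
Disability Insurance: 4.7% × €24,620.00 = €1,157.14
Total: €6,512.41 + €935.56 + €1,157.14 = €8,605.11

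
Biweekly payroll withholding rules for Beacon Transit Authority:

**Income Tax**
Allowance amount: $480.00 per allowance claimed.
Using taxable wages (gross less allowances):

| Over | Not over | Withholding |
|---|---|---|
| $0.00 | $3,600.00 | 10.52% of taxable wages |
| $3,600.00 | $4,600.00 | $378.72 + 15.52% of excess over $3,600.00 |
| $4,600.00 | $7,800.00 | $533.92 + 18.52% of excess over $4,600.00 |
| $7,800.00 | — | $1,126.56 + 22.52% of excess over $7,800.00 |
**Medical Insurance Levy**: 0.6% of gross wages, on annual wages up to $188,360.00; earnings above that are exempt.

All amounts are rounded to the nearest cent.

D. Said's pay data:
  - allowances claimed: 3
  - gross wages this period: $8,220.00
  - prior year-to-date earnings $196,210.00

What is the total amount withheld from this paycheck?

$937.66

Income Tax: taxable = $8,220.00 − 3×$480.00 = $6,780.00
  $533.92 + 18.52% × ($6,780.00 − $4,600.00) = $533.92 + 18.52% × $2,180.00 = $937.66
Medical Insurance Levy: YTD $196,210.00 ≥ cap $188,360.00 → $0.00
Total: $937.66 + $0.00 = $937.66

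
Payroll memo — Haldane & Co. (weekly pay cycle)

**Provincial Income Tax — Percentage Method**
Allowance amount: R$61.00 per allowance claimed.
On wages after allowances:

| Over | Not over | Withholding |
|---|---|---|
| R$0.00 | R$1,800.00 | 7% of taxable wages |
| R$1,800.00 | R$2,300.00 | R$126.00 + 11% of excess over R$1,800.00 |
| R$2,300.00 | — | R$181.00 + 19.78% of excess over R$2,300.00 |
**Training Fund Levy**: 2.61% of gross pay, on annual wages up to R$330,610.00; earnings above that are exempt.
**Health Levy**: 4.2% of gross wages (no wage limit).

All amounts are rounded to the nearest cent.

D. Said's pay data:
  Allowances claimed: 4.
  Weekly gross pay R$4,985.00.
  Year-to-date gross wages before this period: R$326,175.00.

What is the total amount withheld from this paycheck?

Provincial Income Tax: taxable = R$4,985.00 − 4×R$61.00 = R$4,741.00
  R$181.00 + 19.78% × (R$4,741.00 − R$2,300.00) = R$181.00 + 19.78% × R$2,441.00 = R$663.83
Training Fund Levy: cap R$330,610.00 − YTD R$326,175.00 = R$4,435.00 subject; 2.61% × R$4,435.00 = R$115.75
Health Levy: 4.2% × R$4,985.00 = R$209.37
Total: R$663.83 + R$115.75 + R$209.37 = R$988.95

R$988.95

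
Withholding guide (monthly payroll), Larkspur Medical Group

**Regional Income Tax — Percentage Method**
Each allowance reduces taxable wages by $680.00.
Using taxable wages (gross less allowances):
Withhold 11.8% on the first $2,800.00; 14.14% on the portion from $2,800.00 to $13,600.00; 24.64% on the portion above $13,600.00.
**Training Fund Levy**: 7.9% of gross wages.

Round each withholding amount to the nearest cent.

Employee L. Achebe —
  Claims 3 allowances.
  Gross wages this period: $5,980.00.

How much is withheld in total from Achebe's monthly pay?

$964.02

Regional Income Tax: taxable = $5,980.00 − 3×$680.00 = $3,940.00
  $330.40 + 14.14% × ($3,940.00 − $2,800.00) = $330.40 + 14.14% × $1,140.00 = $491.60
Training Fund Levy: 7.9% × $5,980.00 = $472.42
Total: $491.60 + $472.42 = $964.02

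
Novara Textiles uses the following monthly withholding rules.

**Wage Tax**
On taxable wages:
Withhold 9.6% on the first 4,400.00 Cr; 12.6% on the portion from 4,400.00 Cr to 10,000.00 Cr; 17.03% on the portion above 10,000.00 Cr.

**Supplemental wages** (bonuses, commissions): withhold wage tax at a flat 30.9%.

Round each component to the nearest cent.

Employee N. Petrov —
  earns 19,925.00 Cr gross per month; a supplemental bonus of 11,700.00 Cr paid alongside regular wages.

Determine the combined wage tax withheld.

6,433.53 Cr

Wage Tax: taxable = 19,925.00 Cr
  1,128.00 Cr + 17.03% × (19,925.00 Cr − 10,000.00 Cr) = 1,128.00 Cr + 17.03% × 9,925.00 Cr = 2,818.23 Cr
Supplemental (30.9% flat on bonus): 30.9% × 11,700.00 Cr = 3,615.30 Cr
Total wage tax: 2,818.23 Cr + 3,615.30 Cr = 6,433.53 Cr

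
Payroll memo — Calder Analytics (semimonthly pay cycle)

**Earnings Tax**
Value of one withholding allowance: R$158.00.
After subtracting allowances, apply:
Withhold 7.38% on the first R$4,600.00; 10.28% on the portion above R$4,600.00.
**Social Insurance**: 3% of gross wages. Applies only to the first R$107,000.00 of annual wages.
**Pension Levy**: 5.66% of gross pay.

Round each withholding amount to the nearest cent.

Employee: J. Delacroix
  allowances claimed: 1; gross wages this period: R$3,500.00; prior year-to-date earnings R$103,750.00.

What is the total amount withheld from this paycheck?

R$542.24

Earnings Tax: taxable = R$3,500.00 − 1×R$158.00 = R$3,342.00
  7.38% × R$3,342.00 = R$246.64
Social Insurance: cap R$107,000.00 − YTD R$103,750.00 = R$3,250.00 subject; 3% × R$3,250.00 = R$97.50
Pension Levy: 5.66% × R$3,500.00 = R$198.10
Total: R$246.64 + R$97.50 + R$198.10 = R$542.24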